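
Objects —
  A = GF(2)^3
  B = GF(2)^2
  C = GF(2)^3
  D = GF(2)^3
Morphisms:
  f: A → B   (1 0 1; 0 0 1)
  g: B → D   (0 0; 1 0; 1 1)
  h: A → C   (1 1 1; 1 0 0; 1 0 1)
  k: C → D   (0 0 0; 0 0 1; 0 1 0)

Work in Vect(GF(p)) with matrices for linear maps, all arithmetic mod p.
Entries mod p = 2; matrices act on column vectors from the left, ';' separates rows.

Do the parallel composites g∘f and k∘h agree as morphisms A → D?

Answer: COMMUTES

Work:
1) trace f;g:
  e0=[1,0,0] f→[1,0] g→[0,1,1]
  e1=[0,1,0] f→[0,0] g→[0,0,0]
  e2=[0,0,1] f→[1,1] g→[0,1,0]
  ⟦path⟧₁ = (0 0 0; 1 0 1; 1 0 0)
2) trace h;k:
  e0=[1,0,0] h→[1,1,1] k→[0,1,1]
  e1=[0,1,0] h→[1,0,0] k→[0,0,0]
  e2=[0,0,1] h→[1,0,1] k→[0,1,0]
  ⟦path⟧₂ = (0 0 0; 1 0 1; 1 0 0)
Equal? same morphism ✓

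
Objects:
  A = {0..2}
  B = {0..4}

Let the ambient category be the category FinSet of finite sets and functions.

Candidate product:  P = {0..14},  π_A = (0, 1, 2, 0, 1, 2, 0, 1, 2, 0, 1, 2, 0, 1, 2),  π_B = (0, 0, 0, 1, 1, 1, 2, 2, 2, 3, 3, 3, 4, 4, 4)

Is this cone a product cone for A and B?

|A|·|B| = 3·5 = 15;  |P| = 15
Check the pairing map k ↦ (π_A(k), π_B(k)):
  0 -> (0,0)
  1 -> (1,0)
  2 -> (2,0)
  3 -> (0,1)
  4 -> (1,1)
  5 -> (2,1)
  6 -> (0,2)
  7 -> (1,2)
  8 -> (2,2)
  9 -> (0,3)
  10 -> (1,3)
  11 -> (2,3)
  12 -> (0,4)
  13 -> (1,4)
  14 -> (2,4)
distinct pairs in image: 15 / 15 needed
  → bijection onto A×B; projections well-typed.

Answer: VALID PRODUCT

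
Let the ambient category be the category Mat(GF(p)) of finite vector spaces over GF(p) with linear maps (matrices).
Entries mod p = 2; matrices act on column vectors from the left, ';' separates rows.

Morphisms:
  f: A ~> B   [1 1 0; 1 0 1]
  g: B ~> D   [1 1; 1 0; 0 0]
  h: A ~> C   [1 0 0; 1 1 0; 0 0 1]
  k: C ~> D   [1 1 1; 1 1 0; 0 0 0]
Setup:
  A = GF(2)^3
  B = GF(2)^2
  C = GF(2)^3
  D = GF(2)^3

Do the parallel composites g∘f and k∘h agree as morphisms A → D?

1) trace f;g:
  e0=[1,0,0] f~>[1,1] g~>[0,1,0]
  e1=[0,1,0] f~>[1,0] g~>[1,1,0]
  e2=[0,0,1] f~>[0,1] g~>[1,0,0]
  composite₁ = [0 1 1; 1 1 0; 0 0 0]
2) trace h;k:
  e0=[1,0,0] h~>[1,1,0] k~>[0,0,0]
  e1=[0,1,0] h~>[0,1,0] k~>[1,1,0]
  e2=[0,0,1] h~>[0,0,1] k~>[1,0,0]
  composite₂ = [0 1 1; 0 1 0; 0 0 0]
Equal? differ; not commutative

Answer: DOES NOT COMMUTE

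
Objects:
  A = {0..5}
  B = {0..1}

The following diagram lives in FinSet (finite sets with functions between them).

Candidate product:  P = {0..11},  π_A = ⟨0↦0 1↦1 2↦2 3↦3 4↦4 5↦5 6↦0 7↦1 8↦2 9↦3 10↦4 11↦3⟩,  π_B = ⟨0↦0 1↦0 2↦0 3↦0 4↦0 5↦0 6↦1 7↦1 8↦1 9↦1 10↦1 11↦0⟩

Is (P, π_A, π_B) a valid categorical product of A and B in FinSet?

Answer: NOT A VALID PRODUCT — duplicate pair at indices 3,11

Trace:
|A|·|B| = 6·2 = 12;  |P| = 12
Check the pairing map k ↦ (π_A(k), π_B(k)):
  0 ↦ (0,0)
  1 ↦ (1,0)
  2 ↦ (2,0)
  3 ↦ (3,0)
  4 ↦ (4,0)
  5 ↦ (5,0)
  6 ↦ (0,1)
  7 ↦ (1,1)
  8 ↦ (2,1)
  9 ↦ (3,1)
  10 ↦ (4,1)
  11 ↦ (3,0)  ✗ repeats pair of k=3
distinct pairs in image: 11 / 12 needed
  → (3,0) hit at k=3 and k=11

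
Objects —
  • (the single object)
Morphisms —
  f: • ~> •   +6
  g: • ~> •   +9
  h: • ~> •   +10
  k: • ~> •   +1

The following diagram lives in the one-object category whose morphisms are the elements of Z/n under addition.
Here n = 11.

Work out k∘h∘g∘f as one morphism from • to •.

  0 +6≡6 +9≡4 +10≡3 +1≡4  (mod 11)
composite: +4

Answer: +4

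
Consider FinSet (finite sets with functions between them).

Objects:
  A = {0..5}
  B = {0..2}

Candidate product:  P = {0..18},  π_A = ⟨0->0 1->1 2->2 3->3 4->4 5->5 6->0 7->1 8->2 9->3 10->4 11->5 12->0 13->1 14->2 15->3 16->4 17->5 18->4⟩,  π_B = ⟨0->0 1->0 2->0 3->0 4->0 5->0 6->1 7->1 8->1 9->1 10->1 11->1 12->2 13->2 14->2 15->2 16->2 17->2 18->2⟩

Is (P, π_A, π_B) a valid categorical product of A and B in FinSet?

|A|·|B| = 6·3 = 18;  |P| = 19
  → cardinalities differ; no bijection possible.

Answer: NOT A VALID PRODUCT — |P|=19 ≠ |A|·|B|=18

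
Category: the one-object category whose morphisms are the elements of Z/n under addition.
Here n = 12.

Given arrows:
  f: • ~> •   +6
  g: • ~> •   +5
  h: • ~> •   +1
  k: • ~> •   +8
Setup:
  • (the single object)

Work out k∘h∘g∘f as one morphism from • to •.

  0 +6≡6 +5≡11 +1≡0 +8≡8  (mod 12)
result: +8

Answer: +8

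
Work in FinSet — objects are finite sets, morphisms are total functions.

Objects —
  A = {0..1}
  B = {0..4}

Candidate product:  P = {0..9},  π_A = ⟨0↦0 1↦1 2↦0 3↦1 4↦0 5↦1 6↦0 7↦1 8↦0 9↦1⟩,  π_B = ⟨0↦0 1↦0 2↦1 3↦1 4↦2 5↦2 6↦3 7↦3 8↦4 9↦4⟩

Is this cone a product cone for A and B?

Answer: VALID PRODUCT

Trace:
|A|·|B| = 2·5 = 10;  |P| = 10
Check the pairing map k ↦ (π_A(k), π_B(k)):
  0 ↦ (0,0)
  1 ↦ (1,0)
  2 ↦ (0,1)
  3 ↦ (1,1)
  4 ↦ (0,2)
  5 ↦ (1,2)
  6 ↦ (0,3)
  7 ↦ (1,3)
  8 ↦ (0,4)
  9 ↦ (1,4)
distinct pairs in image: 10 / 10 needed
  → bijection onto A×B; projections well-typed.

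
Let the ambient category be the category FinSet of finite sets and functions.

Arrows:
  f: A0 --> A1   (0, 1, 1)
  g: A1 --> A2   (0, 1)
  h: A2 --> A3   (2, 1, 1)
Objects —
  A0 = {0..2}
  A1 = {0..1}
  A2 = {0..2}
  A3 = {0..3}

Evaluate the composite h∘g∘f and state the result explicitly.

  0 f-->0 g-->0 h-->2
  1 f-->1 g-->1 h-->1
  2 f-->1 g-->1 h-->1
composite: (2, 1, 1)

Answer: (2, 1, 1)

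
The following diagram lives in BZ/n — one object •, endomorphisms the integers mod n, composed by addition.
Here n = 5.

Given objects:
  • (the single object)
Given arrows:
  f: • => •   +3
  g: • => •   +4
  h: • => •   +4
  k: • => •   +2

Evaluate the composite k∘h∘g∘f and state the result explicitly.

  0 +3≡3 +4≡2 +4≡1 +2≡3  (mod 5)
result: +3

Answer: +3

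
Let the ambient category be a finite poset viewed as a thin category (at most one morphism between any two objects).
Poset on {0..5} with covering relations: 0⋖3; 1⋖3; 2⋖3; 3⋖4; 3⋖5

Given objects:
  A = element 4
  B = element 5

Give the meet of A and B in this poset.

Answer: A∧B = 3

Derivation:
Common predecessors of 4,5: {0,1,2,3}
  0 <= 3
  1 <= 3
  2 <= 3
  3 <= 3
glb = 3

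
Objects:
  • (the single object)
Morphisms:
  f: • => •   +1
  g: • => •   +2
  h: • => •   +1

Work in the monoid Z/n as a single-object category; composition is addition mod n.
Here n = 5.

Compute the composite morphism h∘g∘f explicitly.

Answer: +4

Derivation:
  0 +1≡1 +2≡3 +1≡4  (mod 5)
⟦path⟧: +4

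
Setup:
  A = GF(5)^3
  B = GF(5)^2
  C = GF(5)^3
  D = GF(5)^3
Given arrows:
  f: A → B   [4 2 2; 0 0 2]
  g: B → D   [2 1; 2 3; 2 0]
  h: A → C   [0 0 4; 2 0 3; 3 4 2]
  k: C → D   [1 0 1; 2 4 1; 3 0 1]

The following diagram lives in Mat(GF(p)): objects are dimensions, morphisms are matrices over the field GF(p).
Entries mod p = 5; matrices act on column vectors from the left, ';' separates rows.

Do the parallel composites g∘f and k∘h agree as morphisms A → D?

Path 1 = f;g:
  e0=⟨1,0,0⟩ f→⟨4,0⟩ g→⟨3,3,3⟩
  e1=⟨0,1,0⟩ f→⟨2,0⟩ g→⟨4,4,4⟩
  e2=⟨0,0,1⟩ f→⟨2,2⟩ g→⟨1,0,4⟩
  ⟦path⟧₁ = [3 4 1; 3 4 0; 3 4 4]
Path 2 = h;k:
  e0=⟨1,0,0⟩ h→⟨0,2,3⟩ k→⟨3,1,3⟩
  e1=⟨0,1,0⟩ h→⟨0,0,4⟩ k→⟨4,4,4⟩
  e2=⟨0,0,1⟩ h→⟨4,3,2⟩ k→⟨1,2,4⟩
  ⟦path⟧₂ = [3 4 1; 1 4 2; 3 4 4]
Equal? NO — does not commute

Answer: DOES NOT COMMUTE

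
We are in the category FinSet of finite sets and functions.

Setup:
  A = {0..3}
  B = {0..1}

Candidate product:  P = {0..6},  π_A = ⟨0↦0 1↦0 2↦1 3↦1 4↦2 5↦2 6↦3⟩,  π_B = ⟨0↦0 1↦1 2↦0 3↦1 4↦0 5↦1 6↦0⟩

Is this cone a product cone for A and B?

|A|·|B| = 4·2 = 8;  |P| = 7
  → cardinalities differ; no bijection possible.

Answer: NOT A VALID PRODUCT — |P|=7 ≠ |A|·|B|=8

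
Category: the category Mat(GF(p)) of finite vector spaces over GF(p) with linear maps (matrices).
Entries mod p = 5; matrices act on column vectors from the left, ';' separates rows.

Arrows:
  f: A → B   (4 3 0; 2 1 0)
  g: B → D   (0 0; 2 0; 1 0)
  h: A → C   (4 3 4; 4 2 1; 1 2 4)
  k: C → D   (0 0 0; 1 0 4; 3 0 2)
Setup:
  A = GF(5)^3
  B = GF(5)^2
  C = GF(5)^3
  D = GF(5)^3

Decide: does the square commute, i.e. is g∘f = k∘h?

Along f;g (path 1):
  e0=(1,0,0) f→(4,2) g→(0,3,4)
  e1=(0,1,0) f→(3,1) g→(0,1,3)
  e2=(0,0,1) f→(0,0) g→(0,0,0)
  composite₁ = (0 0 0; 3 1 0; 4 3 0)
Along h;k (path 2):
  e0=(1,0,0) h→(4,4,1) k→(0,3,4)
  e1=(0,1,0) h→(3,2,2) k→(0,1,3)
  e2=(0,0,1) h→(4,1,4) k→(0,0,0)
  composite₂ = (0 0 0; 3 1 0; 4 3 0)
Equal? YES — commutes

Answer: COMMUTES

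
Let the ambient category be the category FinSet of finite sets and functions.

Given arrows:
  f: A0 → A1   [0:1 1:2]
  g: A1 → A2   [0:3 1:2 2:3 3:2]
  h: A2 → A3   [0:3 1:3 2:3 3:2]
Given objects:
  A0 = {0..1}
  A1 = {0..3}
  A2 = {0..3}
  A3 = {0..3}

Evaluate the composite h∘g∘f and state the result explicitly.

  0 f→1 g→2 h→3
  1 f→2 g→3 h→2
result: [0:3 1:2]

Answer: [0:3 1:2]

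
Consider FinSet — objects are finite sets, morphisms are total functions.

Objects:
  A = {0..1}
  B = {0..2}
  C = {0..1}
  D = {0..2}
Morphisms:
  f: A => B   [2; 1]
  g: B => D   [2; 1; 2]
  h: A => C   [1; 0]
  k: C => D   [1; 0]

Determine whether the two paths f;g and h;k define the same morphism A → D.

Answer: DOES NOT COMMUTE

Trace:
Along f;g (path 1):
  0 f=>2 g=>2
  1 f=>1 g=>1
  ⟦path⟧₁ = [2; 1]
Along h;k (path 2):
  0 h=>1 k=>0
  1 h=>0 k=>1
  ⟦path⟧₂ = [0; 1]
Equal? NO — does not commute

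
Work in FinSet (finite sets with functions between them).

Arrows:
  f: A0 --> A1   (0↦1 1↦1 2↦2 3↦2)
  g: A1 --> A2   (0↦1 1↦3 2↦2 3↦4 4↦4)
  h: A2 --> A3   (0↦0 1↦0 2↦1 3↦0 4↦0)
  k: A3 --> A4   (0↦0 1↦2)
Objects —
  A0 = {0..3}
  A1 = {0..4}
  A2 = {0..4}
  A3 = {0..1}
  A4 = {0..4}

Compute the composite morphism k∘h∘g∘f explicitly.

  0 f-->1 g-->3 h-->0 k-->0
  1 f-->1 g-->3 h-->0 k-->0
  2 f-->2 g-->2 h-->1 k-->2
  3 f-->2 g-->2 h-->1 k-->2
⟦path⟧: (0↦0 1↦0 2↦2 3↦2)

Answer: (0↦0 1↦0 2↦2 3↦2)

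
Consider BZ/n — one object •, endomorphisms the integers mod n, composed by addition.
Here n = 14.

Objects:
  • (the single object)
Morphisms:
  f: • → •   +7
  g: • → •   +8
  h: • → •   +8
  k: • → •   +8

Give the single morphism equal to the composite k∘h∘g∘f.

Answer: +3

Trace:
  0 +7≡7 +8≡1 +8≡9 +8≡3  (mod 14)
⟦path⟧: +3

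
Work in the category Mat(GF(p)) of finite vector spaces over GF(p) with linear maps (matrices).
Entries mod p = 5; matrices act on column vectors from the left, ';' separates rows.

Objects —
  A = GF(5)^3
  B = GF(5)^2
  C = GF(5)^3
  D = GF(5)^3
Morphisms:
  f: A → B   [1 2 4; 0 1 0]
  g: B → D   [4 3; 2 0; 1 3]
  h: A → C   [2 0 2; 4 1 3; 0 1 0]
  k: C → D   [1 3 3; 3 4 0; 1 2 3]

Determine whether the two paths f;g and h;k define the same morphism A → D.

Along f;g (path 1):
  e0=⟨1,0,0⟩ f→⟨1,0⟩ g→⟨4,2,1⟩
  e1=⟨0,1,0⟩ f→⟨2,1⟩ g→⟨1,4,0⟩
  e2=⟨0,0,1⟩ f→⟨4,0⟩ g→⟨1,3,4⟩
  ⟦path⟧₁ = [4 1 1; 2 4 3; 1 0 4]
Along h;k (path 2):
  e0=⟨1,0,0⟩ h→⟨2,4,0⟩ k→⟨4,2,0⟩
  e1=⟨0,1,0⟩ h→⟨0,1,1⟩ k→⟨1,4,0⟩
  e2=⟨0,0,1⟩ h→⟨2,3,0⟩ k→⟨1,3,3⟩
  ⟦path⟧₂ = [4 1 1; 2 4 3; 0 0 3]
Equal? distinct morphisms ✗

Answer: DOES NOT COMMUTE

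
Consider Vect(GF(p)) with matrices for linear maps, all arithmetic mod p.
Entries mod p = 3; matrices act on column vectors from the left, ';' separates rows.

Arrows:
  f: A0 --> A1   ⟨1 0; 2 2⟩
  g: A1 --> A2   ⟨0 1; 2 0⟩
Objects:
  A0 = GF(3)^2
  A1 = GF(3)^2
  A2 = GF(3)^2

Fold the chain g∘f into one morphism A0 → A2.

  e0=(1,0) f-->(1,2) g-->(2,2)
  e1=(0,1) f-->(0,2) g-->(2,0)
⟦path⟧: ⟨2 2; 2 0⟩

Answer: ⟨2 2; 2 0⟩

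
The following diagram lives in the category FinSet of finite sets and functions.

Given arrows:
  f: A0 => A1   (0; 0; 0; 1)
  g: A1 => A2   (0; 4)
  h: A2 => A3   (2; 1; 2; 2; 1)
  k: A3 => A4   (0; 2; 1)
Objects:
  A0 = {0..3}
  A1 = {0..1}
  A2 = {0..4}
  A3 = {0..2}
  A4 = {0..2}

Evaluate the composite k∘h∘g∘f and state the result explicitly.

Answer: (1; 1; 1; 2)

Derivation:
  0 f=>0 g=>0 h=>2 k=>1
  1 f=>0 g=>0 h=>2 k=>1
  2 f=>0 g=>0 h=>2 k=>1
  3 f=>1 g=>4 h=>1 k=>2
composite: (1; 1; 1; 2)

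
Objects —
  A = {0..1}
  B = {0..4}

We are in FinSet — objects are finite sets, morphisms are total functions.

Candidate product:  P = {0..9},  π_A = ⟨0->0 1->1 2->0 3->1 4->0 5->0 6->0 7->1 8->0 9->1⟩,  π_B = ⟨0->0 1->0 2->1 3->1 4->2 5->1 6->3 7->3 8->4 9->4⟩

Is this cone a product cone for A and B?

|A|·|B| = 2·5 = 10;  |P| = 10
Check the pairing map k ↦ (π_A(k), π_B(k)):
  0 -> (0,0)
  1 -> (1,0)
  2 -> (0,1)
  3 -> (1,1)
  4 -> (0,2)
  5 -> (0,1)  ✗ repeats pair of k=2
  6 -> (0,3)
  7 -> (1,3)
  8 -> (0,4)
  9 -> (1,4)
distinct pairs in image: 9 / 10 needed
  → (0,1) hit at k=2 and k=5

Answer: NOT A VALID PRODUCT — duplicate pair at indices 2,5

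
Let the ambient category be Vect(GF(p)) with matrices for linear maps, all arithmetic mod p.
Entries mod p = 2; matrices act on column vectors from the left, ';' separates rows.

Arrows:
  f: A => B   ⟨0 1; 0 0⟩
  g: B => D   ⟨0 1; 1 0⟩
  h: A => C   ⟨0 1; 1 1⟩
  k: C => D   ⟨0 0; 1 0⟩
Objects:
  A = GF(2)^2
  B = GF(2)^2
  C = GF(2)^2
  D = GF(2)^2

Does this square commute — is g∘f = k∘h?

Along f;g (path 1):
  e0=[1,0] f=>[0,0] g=>[0,0]
  e1=[0,1] f=>[1,0] g=>[0,1]
  composite₁ = ⟨0 0; 0 1⟩
Along h;k (path 2):
  e0=[1,0] h=>[0,1] k=>[0,0]
  e1=[0,1] h=>[1,1] k=>[0,1]
  composite₂ = ⟨0 0; 0 1⟩
Equal? same morphism ✓

Answer: COMMUTES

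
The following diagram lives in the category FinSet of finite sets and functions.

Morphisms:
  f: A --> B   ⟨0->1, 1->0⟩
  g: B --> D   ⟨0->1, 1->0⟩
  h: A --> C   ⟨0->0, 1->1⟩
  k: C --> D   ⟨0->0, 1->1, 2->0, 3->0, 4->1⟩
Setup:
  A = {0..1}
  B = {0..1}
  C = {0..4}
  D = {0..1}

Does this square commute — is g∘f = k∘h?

Along f;g (path 1):
  0 f-->1 g-->0
  1 f-->0 g-->1
  result₁ = ⟨0->0, 1->1⟩
Along h;k (path 2):
  0 h-->0 k-->0
  1 h-->1 k-->1
  result₂ = ⟨0->0, 1->1⟩
Equal? same morphism ✓

Answer: COMMUTES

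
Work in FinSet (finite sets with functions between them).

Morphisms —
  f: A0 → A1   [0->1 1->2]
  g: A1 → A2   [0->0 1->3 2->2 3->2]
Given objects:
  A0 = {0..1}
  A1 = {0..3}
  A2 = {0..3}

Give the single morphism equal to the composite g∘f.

Answer: [0->3 1->2]

Work:
  0 f→1 g→3
  1 f→2 g→2
result: [0->3 1->2]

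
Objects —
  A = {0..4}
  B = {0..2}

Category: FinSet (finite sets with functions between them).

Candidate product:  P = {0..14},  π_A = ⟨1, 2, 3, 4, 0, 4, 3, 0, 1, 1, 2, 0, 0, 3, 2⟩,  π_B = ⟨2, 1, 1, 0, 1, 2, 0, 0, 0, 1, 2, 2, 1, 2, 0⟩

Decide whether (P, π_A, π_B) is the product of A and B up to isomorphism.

Answer: NOT A VALID PRODUCT — duplicate pair at indices 12,4

Derivation:
|A|·|B| = 5·3 = 15;  |P| = 15
Check the pairing map k ↦ (π_A(k), π_B(k)):
  0 ↦ (1,2)
  1 ↦ (2,1)
  2 ↦ (3,1)
  3 ↦ (4,0)
  4 ↦ (0,1)
  5 ↦ (4,2)
  6 ↦ (3,0)
  7 ↦ (0,0)
  8 ↦ (1,0)
  9 ↦ (1,1)
  10 ↦ (2,2)
  11 ↦ (0,2)
  12 ↦ (0,1)  ✗ repeats pair of k=4
  13 ↦ (3,2)
  14 ↦ (2,0)
distinct pairs in image: 14 / 15 needed
  → (0,1) hit at k=4 and k=12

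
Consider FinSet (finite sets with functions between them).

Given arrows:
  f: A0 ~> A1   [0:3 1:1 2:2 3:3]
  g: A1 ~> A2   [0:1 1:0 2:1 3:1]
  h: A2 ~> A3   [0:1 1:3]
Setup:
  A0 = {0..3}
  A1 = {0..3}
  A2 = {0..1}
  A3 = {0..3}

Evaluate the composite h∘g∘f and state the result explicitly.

  0 f~>3 g~>1 h~>3
  1 f~>1 g~>0 h~>1
  2 f~>2 g~>1 h~>3
  3 f~>3 g~>1 h~>3
composite: [0:3 1:1 2:3 3:3]

Answer: [0:3 1:1 2:3 3:3]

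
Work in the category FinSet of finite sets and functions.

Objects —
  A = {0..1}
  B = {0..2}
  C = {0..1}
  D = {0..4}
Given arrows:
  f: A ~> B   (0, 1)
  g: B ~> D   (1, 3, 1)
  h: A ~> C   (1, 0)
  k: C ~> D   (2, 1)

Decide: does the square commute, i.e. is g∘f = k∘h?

Answer: DOES NOT COMMUTE

Trace:
1) trace f;g:
  0 f~>0 g~>1
  1 f~>1 g~>3
  result₁ = (1, 3)
2) trace h;k:
  0 h~>1 k~>1
  1 h~>0 k~>2
  result₂ = (1, 2)
Equal? differ; not commutative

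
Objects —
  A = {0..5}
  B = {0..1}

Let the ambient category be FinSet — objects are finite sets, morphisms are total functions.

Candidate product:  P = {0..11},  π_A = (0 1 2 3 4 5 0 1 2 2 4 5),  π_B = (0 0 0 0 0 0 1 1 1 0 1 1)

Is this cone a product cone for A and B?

|A|·|B| = 6·2 = 12;  |P| = 12
Check the pairing map k ↦ (π_A(k), π_B(k)):
  0 ↦ (0,0)
  1 ↦ (1,0)
  2 ↦ (2,0)
  3 ↦ (3,0)
  4 ↦ (4,0)
  5 ↦ (5,0)
  6 ↦ (0,1)
  7 ↦ (1,1)
  8 ↦ (2,1)
  9 ↦ (2,0)  ✗ repeats pair of k=2
  10 ↦ (4,1)
  11 ↦ (5,1)
distinct pairs in image: 11 / 12 needed
  → (2,0) hit at k=2 and k=9

Answer: NOT A VALID PRODUCT — duplicate pair at indices 2,9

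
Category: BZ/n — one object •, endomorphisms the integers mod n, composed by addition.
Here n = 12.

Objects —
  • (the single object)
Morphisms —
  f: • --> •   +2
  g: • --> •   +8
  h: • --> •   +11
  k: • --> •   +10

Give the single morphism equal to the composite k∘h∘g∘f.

  0 +2≡2 +8≡10 +11≡9 +10≡7  (mod 12)
composite: +7

Answer: +7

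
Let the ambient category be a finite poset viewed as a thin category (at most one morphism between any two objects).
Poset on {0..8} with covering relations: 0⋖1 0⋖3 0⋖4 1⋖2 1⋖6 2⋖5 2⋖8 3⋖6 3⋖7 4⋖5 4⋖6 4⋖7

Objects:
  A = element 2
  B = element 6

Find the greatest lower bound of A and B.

Lower bounds of A=2 and B=6: {0,1}
  0 ⊑ 1
  1 ⊑ 1
glb = 1

Answer: A∧B = 1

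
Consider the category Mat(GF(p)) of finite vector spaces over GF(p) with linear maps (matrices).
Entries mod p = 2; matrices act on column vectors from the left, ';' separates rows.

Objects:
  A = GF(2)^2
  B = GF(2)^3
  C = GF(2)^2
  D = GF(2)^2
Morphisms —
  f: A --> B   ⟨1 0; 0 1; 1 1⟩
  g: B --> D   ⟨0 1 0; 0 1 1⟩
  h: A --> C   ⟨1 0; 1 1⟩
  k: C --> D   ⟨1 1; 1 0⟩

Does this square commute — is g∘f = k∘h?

Answer: COMMUTES

Work:
1) trace f;g:
  e0=(1,0) f-->(1,0,1) g-->(0,1)
  e1=(0,1) f-->(0,1,1) g-->(1,0)
  composite₁ = ⟨0 1; 1 0⟩
2) trace h;k:
  e0=(1,0) h-->(1,1) k-->(0,1)
  e1=(0,1) h-->(0,1) k-->(1,0)
  composite₂ = ⟨0 1; 1 0⟩
Equal? same morphism ✓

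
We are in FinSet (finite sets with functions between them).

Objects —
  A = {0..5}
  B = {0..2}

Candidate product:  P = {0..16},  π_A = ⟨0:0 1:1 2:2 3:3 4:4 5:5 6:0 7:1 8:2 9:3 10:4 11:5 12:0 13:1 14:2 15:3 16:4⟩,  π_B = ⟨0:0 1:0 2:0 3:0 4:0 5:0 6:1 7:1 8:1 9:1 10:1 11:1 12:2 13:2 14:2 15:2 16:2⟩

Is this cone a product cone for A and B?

|A|·|B| = 6·3 = 18;  |P| = 17
  → cardinalities differ; no bijection possible.

Answer: NOT A VALID PRODUCT — |P|=17 ≠ |A|·|B|=18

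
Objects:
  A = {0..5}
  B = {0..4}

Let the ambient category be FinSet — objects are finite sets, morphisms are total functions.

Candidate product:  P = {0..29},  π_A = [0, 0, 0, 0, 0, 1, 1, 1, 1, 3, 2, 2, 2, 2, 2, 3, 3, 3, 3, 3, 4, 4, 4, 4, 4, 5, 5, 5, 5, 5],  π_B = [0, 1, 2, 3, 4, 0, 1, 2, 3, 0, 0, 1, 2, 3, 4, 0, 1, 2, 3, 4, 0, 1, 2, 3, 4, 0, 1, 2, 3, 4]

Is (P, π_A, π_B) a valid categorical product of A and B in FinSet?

|A|·|B| = 6·5 = 30;  |P| = 30
Check the pairing map k ↦ (π_A(k), π_B(k)):
  0 -> (0,0)
  1 -> (0,1)
  2 -> (0,2)
  3 -> (0,3)
  4 -> (0,4)
  5 -> (1,0)
  6 -> (1,1)
  7 -> (1,2)
  8 -> (1,3)
  9 -> (3,0)
  10 -> (2,0)
  11 -> (2,1)
  12 -> (2,2)
  13 -> (2,3)
  14 -> (2,4)
  15 -> (3,0)  ✗ repeats pair of k=9
  16 -> (3,1)
  17 -> (3,2)
  18 -> (3,3)
  19 -> (3,4)
  20 -> (4,0)
  21 -> (4,1)
  22 -> (4,2)
  23 -> (4,3)
  24 -> (4,4)
  25 -> (5,0)
  26 -> (5,1)
  27 -> (5,2)
  28 -> (5,3)
  29 -> (5,4)
distinct pairs in image: 29 / 30 needed
  → (3,0) hit at k=9 and k=15

Answer: NOT A VALID PRODUCT — duplicate pair at indices 15,9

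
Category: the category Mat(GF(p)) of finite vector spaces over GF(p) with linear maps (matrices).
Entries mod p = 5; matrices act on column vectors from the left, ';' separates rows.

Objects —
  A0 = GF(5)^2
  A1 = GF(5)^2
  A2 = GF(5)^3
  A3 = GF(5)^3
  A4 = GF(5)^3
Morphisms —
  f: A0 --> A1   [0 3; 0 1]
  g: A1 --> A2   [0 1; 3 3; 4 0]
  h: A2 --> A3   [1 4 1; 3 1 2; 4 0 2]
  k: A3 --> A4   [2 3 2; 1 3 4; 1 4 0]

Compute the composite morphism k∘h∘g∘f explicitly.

Answer: [0 0; 0 0; 0 2]

Trace:
  e0=[1,0] f-->[0,0] g-->[0,0,0] h-->[0,0,0] k-->[0,0,0]
  e1=[0,1] f-->[3,1] g-->[1,2,2] h-->[1,4,3] k-->[0,0,2]
composite: [0 0; 0 0; 0 2]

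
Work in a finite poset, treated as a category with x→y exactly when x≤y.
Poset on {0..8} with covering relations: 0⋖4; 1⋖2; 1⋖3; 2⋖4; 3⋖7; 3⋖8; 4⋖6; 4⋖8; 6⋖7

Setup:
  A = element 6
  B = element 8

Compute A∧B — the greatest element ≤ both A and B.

{x : x⊑A ∧ x⊑B} = {0,1,2,4}  (A=6, B=8)
  0 ⊑ 4
  1 ⊑ 4
  2 ⊑ 4
  4 ⊑ 4
glb = 4

Answer: A∧B = 4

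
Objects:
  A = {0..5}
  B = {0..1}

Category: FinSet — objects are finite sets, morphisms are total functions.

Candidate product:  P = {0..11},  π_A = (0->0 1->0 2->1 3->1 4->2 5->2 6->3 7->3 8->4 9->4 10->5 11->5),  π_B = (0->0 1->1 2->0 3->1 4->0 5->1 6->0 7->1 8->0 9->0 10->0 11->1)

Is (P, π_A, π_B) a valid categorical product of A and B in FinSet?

Answer: NOT A VALID PRODUCT — duplicate pair at indices 8,9

Trace:
|A|·|B| = 6·2 = 12;  |P| = 12
Check the pairing map k ↦ (π_A(k), π_B(k)):
  0 -> (0,0)
  1 -> (0,1)
  2 -> (1,0)
  3 -> (1,1)
  4 -> (2,0)
  5 -> (2,1)
  6 -> (3,0)
  7 -> (3,1)
  8 -> (4,0)
  9 -> (4,0)  ✗ repeats pair of k=8
  10 -> (5,0)
  11 -> (5,1)
distinct pairs in image: 11 / 12 needed
  → (4,0) hit at k=8 and k=9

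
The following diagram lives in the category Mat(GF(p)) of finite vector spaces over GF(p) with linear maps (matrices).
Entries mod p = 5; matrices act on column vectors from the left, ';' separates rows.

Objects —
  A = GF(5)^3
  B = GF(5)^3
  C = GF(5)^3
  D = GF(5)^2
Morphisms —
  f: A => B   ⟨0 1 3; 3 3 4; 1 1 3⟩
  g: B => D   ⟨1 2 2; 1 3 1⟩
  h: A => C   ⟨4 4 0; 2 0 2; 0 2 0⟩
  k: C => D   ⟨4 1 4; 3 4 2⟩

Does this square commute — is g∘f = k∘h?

Path 1 = f;g:
  e0=⟨1,0,0⟩ f=>⟨0,3,1⟩ g=>⟨3,0⟩
  e1=⟨0,1,0⟩ f=>⟨1,3,1⟩ g=>⟨4,1⟩
  e2=⟨0,0,1⟩ f=>⟨3,4,3⟩ g=>⟨2,3⟩
  ⟦path⟧₁ = ⟨3 4 2; 0 1 3⟩
Path 2 = h;k:
  e0=⟨1,0,0⟩ h=>⟨4,2,0⟩ k=>⟨3,0⟩
  e1=⟨0,1,0⟩ h=>⟨4,0,2⟩ k=>⟨4,1⟩
  e2=⟨0,0,1⟩ h=>⟨0,2,0⟩ k=>⟨2,3⟩
  ⟦path⟧₂ = ⟨3 4 2; 0 1 3⟩
Equal? same morphism ✓

Answer: COMMUTES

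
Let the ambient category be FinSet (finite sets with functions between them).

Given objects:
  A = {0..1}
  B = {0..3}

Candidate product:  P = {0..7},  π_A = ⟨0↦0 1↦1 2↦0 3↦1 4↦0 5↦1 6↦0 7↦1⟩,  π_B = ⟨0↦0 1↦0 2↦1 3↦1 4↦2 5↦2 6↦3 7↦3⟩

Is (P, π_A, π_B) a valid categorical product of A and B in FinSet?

|A|·|B| = 2·4 = 8;  |P| = 8
Check the pairing map k ↦ (π_A(k), π_B(k)):
  0 ↦ (0,0)
  1 ↦ (1,0)
  2 ↦ (0,1)
  3 ↦ (1,1)
  4 ↦ (0,2)
  5 ↦ (1,2)
  6 ↦ (0,3)
  7 ↦ (1,3)
distinct pairs in image: 8 / 8 needed
  → bijection onto A×B; projections well-typed.

Answer: VALID PRODUCT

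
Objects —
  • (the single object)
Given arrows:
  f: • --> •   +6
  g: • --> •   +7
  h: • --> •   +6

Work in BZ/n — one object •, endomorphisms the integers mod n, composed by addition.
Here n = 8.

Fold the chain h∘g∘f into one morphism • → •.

Answer: +3

Work:
  0 +6≡6 +7≡5 +6≡3  (mod 8)
composite: +3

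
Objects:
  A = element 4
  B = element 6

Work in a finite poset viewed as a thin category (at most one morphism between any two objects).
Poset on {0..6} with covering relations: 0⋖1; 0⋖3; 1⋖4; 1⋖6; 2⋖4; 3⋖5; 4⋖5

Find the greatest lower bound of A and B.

{x : x≤A ∧ x≤B} = {0,1}  (A=4, B=6)
  0 ≤ 1
  1 ≤ 1
glb = 1

Answer: A∧B = 1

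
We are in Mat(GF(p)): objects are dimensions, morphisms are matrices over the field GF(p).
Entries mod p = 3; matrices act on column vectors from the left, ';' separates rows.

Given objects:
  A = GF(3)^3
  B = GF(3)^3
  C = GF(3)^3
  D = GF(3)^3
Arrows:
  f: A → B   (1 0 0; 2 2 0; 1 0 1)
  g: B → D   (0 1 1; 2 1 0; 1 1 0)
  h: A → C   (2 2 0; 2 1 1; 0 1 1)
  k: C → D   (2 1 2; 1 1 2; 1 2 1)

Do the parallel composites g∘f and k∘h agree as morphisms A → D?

Path 1 = f;g:
  e0=(1,0,0) f→(1,2,1) g→(0,1,0)
  e1=(0,1,0) f→(0,2,0) g→(2,2,2)
  e2=(0,0,1) f→(0,0,1) g→(1,0,0)
  ⟦path⟧₁ = (0 2 1; 1 2 0; 0 2 0)
Path 2 = h;k:
  e0=(1,0,0) h→(2,2,0) k→(0,1,0)
  e1=(0,1,0) h→(2,1,1) k→(1,2,2)
  e2=(0,0,1) h→(0,1,1) k→(0,0,0)
  ⟦path⟧₂ = (0 1 0; 1 2 0; 0 2 0)
Equal? NO — does not commute

Answer: DOES NOT COMMUTE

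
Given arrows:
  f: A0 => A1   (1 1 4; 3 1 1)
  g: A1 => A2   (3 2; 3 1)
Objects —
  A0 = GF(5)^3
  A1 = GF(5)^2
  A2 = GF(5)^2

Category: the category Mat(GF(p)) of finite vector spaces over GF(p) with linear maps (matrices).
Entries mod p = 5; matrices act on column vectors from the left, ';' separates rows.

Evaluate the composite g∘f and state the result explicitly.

Answer: (4 0 4; 1 4 3)

Derivation:
  e0=(1,0,0) f=>(1,3) g=>(4,1)
  e1=(0,1,0) f=>(1,1) g=>(0,4)
  e2=(0,0,1) f=>(4,1) g=>(4,3)
⟦path⟧: (4 0 4; 1 4 3)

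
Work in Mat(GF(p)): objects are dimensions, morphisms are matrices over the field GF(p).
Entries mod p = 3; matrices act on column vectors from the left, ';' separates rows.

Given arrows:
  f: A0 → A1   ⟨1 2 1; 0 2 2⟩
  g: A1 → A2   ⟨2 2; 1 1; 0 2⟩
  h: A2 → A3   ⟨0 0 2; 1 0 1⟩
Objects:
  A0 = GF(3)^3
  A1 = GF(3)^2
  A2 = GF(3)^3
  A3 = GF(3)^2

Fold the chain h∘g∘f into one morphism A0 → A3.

Answer: ⟨0 2 2; 2 0 1⟩

Derivation:
  e0=⟨1,0,0⟩ f→⟨1,0⟩ g→⟨2,1,0⟩ h→⟨0,2⟩
  e1=⟨0,1,0⟩ f→⟨2,2⟩ g→⟨2,1,1⟩ h→⟨2,0⟩
  e2=⟨0,0,1⟩ f→⟨1,2⟩ g→⟨0,0,1⟩ h→⟨2,1⟩
composite: ⟨0 2 2; 2 0 1⟩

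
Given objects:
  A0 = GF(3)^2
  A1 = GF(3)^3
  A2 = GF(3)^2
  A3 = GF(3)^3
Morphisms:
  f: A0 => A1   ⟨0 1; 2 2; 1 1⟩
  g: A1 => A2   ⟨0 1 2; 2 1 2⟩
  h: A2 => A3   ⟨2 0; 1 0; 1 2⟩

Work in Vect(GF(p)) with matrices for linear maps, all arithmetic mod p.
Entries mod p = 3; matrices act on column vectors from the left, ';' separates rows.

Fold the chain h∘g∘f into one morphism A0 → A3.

  e0=⟨1,0⟩ f=>⟨0,2,1⟩ g=>⟨1,1⟩ h=>⟨2,1,0⟩
  e1=⟨0,1⟩ f=>⟨1,2,1⟩ g=>⟨1,0⟩ h=>⟨2,1,1⟩
composite: ⟨2 2; 1 1; 0 1⟩

Answer: ⟨2 2; 1 1; 0 1⟩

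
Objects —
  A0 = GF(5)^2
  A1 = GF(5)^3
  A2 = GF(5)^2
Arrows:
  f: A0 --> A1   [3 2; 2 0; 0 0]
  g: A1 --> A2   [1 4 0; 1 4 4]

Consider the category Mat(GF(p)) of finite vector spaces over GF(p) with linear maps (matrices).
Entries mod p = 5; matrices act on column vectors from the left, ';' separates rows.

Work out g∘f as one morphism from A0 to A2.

Answer: [1 2; 1 2]

Derivation:
  e0=⟨1,0⟩ f-->⟨3,2,0⟩ g-->⟨1,1⟩
  e1=⟨0,1⟩ f-->⟨2,0,0⟩ g-->⟨2,2⟩
result: [1 2; 1 2]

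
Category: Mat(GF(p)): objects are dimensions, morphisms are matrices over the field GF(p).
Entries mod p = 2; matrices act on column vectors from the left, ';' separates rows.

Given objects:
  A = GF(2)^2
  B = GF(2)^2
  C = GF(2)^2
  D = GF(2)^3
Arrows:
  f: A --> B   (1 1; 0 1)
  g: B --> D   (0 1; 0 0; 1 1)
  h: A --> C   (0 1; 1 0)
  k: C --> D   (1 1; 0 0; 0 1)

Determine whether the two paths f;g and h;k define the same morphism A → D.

Answer: DOES NOT COMMUTE

Work:
Along f;g (path 1):
  e0=(1,0) f-->(1,0) g-->(0,0,1)
  e1=(0,1) f-->(1,1) g-->(1,0,0)
  ⟦path⟧₁ = (0 1; 0 0; 1 0)
Along h;k (path 2):
  e0=(1,0) h-->(0,1) k-->(1,0,1)
  e1=(0,1) h-->(1,0) k-->(1,0,0)
  ⟦path⟧₂ = (1 1; 0 0; 1 0)
Equal? distinct morphisms ✗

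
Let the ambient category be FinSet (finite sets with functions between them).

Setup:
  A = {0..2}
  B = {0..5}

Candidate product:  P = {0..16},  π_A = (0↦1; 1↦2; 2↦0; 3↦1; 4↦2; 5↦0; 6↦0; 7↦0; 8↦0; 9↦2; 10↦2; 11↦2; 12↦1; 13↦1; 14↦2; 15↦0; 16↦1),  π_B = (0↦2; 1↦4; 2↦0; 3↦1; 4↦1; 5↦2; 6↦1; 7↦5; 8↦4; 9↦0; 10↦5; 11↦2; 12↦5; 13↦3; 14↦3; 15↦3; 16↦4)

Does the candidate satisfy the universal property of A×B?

Answer: NOT A VALID PRODUCT — |P|=17 ≠ |A|·|B|=18

Trace:
|A|·|B| = 3·6 = 18;  |P| = 17
  → cardinalities differ; no bijection possible.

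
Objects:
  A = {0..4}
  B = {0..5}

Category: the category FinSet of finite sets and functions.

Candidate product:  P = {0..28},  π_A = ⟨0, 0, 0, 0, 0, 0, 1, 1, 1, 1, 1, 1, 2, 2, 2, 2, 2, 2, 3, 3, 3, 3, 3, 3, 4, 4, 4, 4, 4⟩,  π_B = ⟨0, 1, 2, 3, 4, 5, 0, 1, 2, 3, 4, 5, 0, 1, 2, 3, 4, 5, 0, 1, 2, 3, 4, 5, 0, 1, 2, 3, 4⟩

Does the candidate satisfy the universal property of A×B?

Answer: NOT A VALID PRODUCT — |P|=29 ≠ |A|·|B|=30

Work:
|A|·|B| = 5·6 = 30;  |P| = 29
  → cardinalities differ; no bijection possible.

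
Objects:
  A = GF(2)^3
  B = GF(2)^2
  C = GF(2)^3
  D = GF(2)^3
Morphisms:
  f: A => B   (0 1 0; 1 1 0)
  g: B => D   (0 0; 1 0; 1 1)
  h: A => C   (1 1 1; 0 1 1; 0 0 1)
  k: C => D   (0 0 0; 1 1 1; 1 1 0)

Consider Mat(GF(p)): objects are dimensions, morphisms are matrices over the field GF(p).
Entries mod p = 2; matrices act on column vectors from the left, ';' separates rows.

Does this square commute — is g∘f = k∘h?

Along f;g (path 1):
  e0=(1,0,0) f=>(0,1) g=>(0,0,1)
  e1=(0,1,0) f=>(1,1) g=>(0,1,0)
  e2=(0,0,1) f=>(0,0) g=>(0,0,0)
  ⟦path⟧₁ = (0 0 0; 0 1 0; 1 0 0)
Along h;k (path 2):
  e0=(1,0,0) h=>(1,0,0) k=>(0,1,1)
  e1=(0,1,0) h=>(1,1,0) k=>(0,0,0)
  e2=(0,0,1) h=>(1,1,1) k=>(0,1,0)
  ⟦path⟧₂ = (0 0 0; 1 0 1; 1 0 0)
Equal? differ; not commutative

Answer: DOES NOT COMMUTE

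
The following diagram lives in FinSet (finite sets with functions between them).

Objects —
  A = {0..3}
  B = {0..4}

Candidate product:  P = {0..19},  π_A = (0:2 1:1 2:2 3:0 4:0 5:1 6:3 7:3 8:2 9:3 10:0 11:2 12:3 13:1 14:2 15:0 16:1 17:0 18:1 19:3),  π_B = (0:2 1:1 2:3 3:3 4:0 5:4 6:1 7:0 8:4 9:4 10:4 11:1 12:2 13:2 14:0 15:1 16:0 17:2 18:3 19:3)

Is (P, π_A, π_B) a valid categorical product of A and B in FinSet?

Answer: VALID PRODUCT

Work:
|A|·|B| = 4·5 = 20;  |P| = 20
Check the pairing map k ↦ (π_A(k), π_B(k)):
  0 : (2,2)
  1 : (1,1)
  2 : (2,3)
  3 : (0,3)
  4 : (0,0)
  5 : (1,4)
  6 : (3,1)
  7 : (3,0)
  8 : (2,4)
  9 : (3,4)
  10 : (0,4)
  11 : (2,1)
  12 : (3,2)
  13 : (1,2)
  14 : (2,0)
  15 : (0,1)
  16 : (1,0)
  17 : (0,2)
  18 : (1,3)
  19 : (3,3)
distinct pairs in image: 20 / 20 needed
  → bijection onto A×B; projections well-typed.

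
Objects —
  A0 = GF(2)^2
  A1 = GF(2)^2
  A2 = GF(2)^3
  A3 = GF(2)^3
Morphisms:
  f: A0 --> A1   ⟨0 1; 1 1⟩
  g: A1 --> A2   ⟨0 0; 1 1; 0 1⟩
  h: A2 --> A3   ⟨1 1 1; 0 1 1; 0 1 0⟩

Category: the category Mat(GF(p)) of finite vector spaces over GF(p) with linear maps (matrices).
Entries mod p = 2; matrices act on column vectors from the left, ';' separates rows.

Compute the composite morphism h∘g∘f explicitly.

  e0=⟨1,0⟩ f-->⟨0,1⟩ g-->⟨0,1,1⟩ h-->⟨0,0,1⟩
  e1=⟨0,1⟩ f-->⟨1,1⟩ g-->⟨0,0,1⟩ h-->⟨1,1,0⟩
⟦path⟧: ⟨0 1; 0 1; 1 0⟩

Answer: ⟨0 1; 0 1; 1 0⟩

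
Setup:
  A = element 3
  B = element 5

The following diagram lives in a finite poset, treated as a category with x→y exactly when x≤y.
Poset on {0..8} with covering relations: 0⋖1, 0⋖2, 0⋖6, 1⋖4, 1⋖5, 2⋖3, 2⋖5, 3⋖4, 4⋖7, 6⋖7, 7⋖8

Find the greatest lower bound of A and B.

Common predecessors of 3,5: {0,2}
  0 <= 2
  2 <= 2
glb = 2

Answer: A∧B = 2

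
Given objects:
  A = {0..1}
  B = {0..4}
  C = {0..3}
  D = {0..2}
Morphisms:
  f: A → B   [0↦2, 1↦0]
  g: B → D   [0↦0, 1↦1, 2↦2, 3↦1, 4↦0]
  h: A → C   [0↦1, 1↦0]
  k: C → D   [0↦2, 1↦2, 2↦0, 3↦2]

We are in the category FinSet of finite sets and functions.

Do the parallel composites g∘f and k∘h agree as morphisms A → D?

1) trace f;g:
  0 f→2 g→2
  1 f→0 g→0
  composite₁ = [0↦2, 1↦0]
2) trace h;k:
  0 h→1 k→2
  1 h→0 k→2
  composite₂ = [0↦2, 1↦2]
Equal? differ; not commutative

Answer: DOES NOT COMMUTE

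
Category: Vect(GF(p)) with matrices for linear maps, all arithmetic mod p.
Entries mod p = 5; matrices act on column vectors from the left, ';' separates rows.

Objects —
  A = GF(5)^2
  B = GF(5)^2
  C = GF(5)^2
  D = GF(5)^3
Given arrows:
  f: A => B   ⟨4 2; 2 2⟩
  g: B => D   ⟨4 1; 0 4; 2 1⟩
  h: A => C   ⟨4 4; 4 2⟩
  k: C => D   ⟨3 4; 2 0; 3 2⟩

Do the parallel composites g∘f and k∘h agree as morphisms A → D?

1) trace f;g:
  e0=(1,0) f=>(4,2) g=>(3,3,0)
  e1=(0,1) f=>(2,2) g=>(0,3,1)
  composite₁ = ⟨3 0; 3 3; 0 1⟩
2) trace h;k:
  e0=(1,0) h=>(4,4) k=>(3,3,0)
  e1=(0,1) h=>(4,2) k=>(0,3,1)
  composite₂ = ⟨3 0; 3 3; 0 1⟩
Equal? equal; square commutes

Answer: COMMUTES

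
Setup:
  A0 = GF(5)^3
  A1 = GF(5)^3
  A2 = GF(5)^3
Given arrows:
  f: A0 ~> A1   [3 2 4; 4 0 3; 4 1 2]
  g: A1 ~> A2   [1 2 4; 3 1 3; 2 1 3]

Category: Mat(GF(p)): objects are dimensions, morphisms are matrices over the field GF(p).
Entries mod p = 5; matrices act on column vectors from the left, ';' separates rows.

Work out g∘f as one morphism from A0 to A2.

  e0=⟨1,0,0⟩ f~>⟨3,4,4⟩ g~>⟨2,0,2⟩
  e1=⟨0,1,0⟩ f~>⟨2,0,1⟩ g~>⟨1,4,2⟩
  e2=⟨0,0,1⟩ f~>⟨4,3,2⟩ g~>⟨3,1,2⟩
⟦path⟧: [2 1 3; 0 4 1; 2 2 2]

Answer: [2 1 3; 0 4 1; 2 2 2]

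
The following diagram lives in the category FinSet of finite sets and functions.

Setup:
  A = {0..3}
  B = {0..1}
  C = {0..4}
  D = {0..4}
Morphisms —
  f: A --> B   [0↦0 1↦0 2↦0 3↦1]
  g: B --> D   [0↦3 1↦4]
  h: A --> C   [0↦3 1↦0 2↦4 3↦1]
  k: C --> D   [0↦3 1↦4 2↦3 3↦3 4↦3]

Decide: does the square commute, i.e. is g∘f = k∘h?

1) trace f;g:
  0 f-->0 g-->3
  1 f-->0 g-->3
  2 f-->0 g-->3
  3 f-->1 g-->4
  ⟦path⟧₁ = [0↦3 1↦3 2↦3 3↦4]
2) trace h;k:
  0 h-->3 k-->3
  1 h-->0 k-->3
  2 h-->4 k-->3
  3 h-->1 k-->4
  ⟦path⟧₂ = [0↦3 1↦3 2↦3 3↦4]
Equal? same morphism ✓

Answer: COMMUTES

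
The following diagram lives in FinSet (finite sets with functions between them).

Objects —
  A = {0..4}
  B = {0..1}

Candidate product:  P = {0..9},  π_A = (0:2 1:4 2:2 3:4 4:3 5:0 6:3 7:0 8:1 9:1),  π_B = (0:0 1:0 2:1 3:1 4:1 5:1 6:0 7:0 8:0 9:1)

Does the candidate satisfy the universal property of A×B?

|A|·|B| = 5·2 = 10;  |P| = 10
Check the pairing map k ↦ (π_A(k), π_B(k)):
  0 : (2,0)
  1 : (4,0)
  2 : (2,1)
  3 : (4,1)
  4 : (3,1)
  5 : (0,1)
  6 : (3,0)
  7 : (0,0)
  8 : (1,0)
  9 : (1,1)
distinct pairs in image: 10 / 10 needed
  → bijection onto A×B; projections well-typed.

Answer: VALID PRODUCT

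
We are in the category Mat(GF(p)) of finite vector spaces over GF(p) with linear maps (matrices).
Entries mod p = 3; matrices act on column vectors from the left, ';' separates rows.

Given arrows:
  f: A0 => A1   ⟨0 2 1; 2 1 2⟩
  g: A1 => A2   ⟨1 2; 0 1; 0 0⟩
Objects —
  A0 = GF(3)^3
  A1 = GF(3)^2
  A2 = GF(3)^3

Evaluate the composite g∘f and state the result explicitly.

Answer: ⟨1 1 2; 2 1 2; 0 0 0⟩

Trace:
  e0=⟨1,0,0⟩ f=>⟨0,2⟩ g=>⟨1,2,0⟩
  e1=⟨0,1,0⟩ f=>⟨2,1⟩ g=>⟨1,1,0⟩
  e2=⟨0,0,1⟩ f=>⟨1,2⟩ g=>⟨2,2,0⟩
⟦path⟧: ⟨1 1 2; 2 1 2; 0 0 0⟩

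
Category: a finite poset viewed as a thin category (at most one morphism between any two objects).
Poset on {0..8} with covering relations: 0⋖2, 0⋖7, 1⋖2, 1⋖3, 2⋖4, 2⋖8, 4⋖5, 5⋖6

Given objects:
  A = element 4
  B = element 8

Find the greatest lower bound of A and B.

Common predecessors of 4,8: {0,1,2}
  0 <= 2
  1 <= 2
  2 <= 2
glb = 2

Answer: A∧B = 2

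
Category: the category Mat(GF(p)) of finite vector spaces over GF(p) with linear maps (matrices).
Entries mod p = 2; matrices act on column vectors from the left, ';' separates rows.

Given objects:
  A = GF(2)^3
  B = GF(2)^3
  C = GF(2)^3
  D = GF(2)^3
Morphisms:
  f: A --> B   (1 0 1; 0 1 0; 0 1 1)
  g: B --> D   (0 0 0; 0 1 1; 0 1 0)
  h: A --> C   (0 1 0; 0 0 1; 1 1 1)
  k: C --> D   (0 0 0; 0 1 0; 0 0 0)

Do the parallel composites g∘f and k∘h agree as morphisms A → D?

Answer: DOES NOT COMMUTE

Work:
1) trace f;g:
  e0=[1,0,0] f-->[1,0,0] g-->[0,0,0]
  e1=[0,1,0] f-->[0,1,1] g-->[0,0,1]
  e2=[0,0,1] f-->[1,0,1] g-->[0,1,0]
  composite₁ = (0 0 0; 0 0 1; 0 1 0)
2) trace h;k:
  e0=[1,0,0] h-->[0,0,1] k-->[0,0,0]
  e1=[0,1,0] h-->[1,0,1] k-->[0,0,0]
  e2=[0,0,1] h-->[0,1,1] k-->[0,1,0]
  composite₂ = (0 0 0; 0 0 1; 0 0 0)
Equal? distinct morphisms ✗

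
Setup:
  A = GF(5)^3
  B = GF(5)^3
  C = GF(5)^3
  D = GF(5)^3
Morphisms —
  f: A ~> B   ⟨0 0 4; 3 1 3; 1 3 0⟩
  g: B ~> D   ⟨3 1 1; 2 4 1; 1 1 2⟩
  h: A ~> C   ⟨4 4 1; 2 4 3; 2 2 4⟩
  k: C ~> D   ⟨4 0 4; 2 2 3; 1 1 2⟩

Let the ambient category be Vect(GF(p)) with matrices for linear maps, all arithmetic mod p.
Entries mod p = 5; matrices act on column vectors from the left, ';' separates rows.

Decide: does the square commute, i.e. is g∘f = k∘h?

Path 1 = f;g:
  e0=⟨1,0,0⟩ f~>⟨0,3,1⟩ g~>⟨4,3,0⟩
  e1=⟨0,1,0⟩ f~>⟨0,1,3⟩ g~>⟨4,2,2⟩
  e2=⟨0,0,1⟩ f~>⟨4,3,0⟩ g~>⟨0,0,2⟩
  composite₁ = ⟨4 4 0; 3 2 0; 0 2 2⟩
Path 2 = h;k:
  e0=⟨1,0,0⟩ h~>⟨4,2,2⟩ k~>⟨4,3,0⟩
  e1=⟨0,1,0⟩ h~>⟨4,4,2⟩ k~>⟨4,2,2⟩
  e2=⟨0,0,1⟩ h~>⟨1,3,4⟩ k~>⟨0,0,2⟩
  composite₂ = ⟨4 4 0; 3 2 0; 0 2 2⟩
Equal? YES — commutes

Answer: COMMUTES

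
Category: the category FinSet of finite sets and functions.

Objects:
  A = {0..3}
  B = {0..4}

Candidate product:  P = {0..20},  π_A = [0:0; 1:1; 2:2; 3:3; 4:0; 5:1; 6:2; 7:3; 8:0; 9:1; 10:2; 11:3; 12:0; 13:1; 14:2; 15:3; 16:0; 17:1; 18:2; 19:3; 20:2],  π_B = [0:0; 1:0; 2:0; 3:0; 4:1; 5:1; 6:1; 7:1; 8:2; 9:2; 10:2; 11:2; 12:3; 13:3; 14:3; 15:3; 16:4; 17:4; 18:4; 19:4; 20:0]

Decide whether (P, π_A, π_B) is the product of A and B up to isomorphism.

Answer: NOT A VALID PRODUCT — |P|=21 ≠ |A|·|B|=20

Derivation:
|A|·|B| = 4·5 = 20;  |P| = 21
  → cardinalities differ; no bijection possible.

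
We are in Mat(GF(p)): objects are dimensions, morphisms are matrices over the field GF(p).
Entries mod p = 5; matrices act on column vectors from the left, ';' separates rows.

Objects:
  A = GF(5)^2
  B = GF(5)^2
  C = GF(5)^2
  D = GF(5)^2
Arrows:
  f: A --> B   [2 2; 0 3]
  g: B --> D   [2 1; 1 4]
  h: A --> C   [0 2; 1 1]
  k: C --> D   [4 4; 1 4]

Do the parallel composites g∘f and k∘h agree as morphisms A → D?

Answer: DOES NOT COMMUTE

Trace:
Along f;g (path 1):
  e0=[1,0] f-->[2,0] g-->[4,2]
  e1=[0,1] f-->[2,3] g-->[2,4]
  result₁ = [4 2; 2 4]
Along h;k (path 2):
  e0=[1,0] h-->[0,1] k-->[4,4]
  e1=[0,1] h-->[2,1] k-->[2,1]
  result₂ = [4 2; 4 1]
Equal? NO — does not commute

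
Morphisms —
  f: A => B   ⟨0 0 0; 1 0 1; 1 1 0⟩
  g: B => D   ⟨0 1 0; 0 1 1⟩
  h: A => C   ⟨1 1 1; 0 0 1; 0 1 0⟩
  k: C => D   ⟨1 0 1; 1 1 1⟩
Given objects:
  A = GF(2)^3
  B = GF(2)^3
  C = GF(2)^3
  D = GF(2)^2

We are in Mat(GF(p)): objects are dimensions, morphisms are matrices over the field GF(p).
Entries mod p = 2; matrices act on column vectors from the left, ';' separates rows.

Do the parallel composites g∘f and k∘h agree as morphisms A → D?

Path 1 = f;g:
  e0=⟨1,0,0⟩ f=>⟨0,1,1⟩ g=>⟨1,0⟩
  e1=⟨0,1,0⟩ f=>⟨0,0,1⟩ g=>⟨0,1⟩
  e2=⟨0,0,1⟩ f=>⟨0,1,0⟩ g=>⟨1,1⟩
  result₁ = ⟨1 0 1; 0 1 1⟩
Path 2 = h;k:
  e0=⟨1,0,0⟩ h=>⟨1,0,0⟩ k=>⟨1,1⟩
  e1=⟨0,1,0⟩ h=>⟨1,0,1⟩ k=>⟨0,0⟩
  e2=⟨0,0,1⟩ h=>⟨1,1,0⟩ k=>⟨1,0⟩
  result₂ = ⟨1 0 1; 1 0 0⟩
Equal? differ; not commutative

Answer: DOES NOT COMMUTE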